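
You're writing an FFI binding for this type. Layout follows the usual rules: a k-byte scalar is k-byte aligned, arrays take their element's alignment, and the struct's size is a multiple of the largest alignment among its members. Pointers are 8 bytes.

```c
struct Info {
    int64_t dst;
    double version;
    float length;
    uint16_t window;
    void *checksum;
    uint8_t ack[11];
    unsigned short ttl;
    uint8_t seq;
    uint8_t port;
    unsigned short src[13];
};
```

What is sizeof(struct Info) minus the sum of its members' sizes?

0..8  dst  (8B, 8-aligned)
8..16  version  (8B, 8-aligned)
16..20  length  (4B, 4-aligned)
20..22  window  (2B, 2-aligned)
22..24  -- padding (2B)
24..32  checksum  (8B, 8-aligned)
32..43  ack  (11B, 1-aligned)
43..44  -- padding (1B)
44..46  ttl  (2B, 2-aligned)
46..47  seq  (1B, 1-aligned)
47..48  port  (1B, 1-aligned)
48..74  src  (26B, 2-aligned)
74..80  -- tail padding (6B)
sizeof = 80, alignof = 8
data bytes 71, size 80 → padding 9

9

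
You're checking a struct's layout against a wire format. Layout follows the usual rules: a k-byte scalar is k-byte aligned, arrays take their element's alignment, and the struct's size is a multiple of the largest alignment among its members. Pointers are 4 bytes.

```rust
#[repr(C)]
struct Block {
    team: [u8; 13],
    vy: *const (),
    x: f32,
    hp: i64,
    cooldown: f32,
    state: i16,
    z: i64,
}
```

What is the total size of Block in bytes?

48 bytes

0..13  team  (13B, 1-aligned)
13..16  -- padding (3B)
16..20  vy  (4B, 4-aligned)
20..24  x  (4B, 4-aligned)
24..32  hp  (8B, 8-aligned)
32..36  cooldown  (4B, 4-aligned)
36..38  state  (2B, 2-aligned)
38..40  -- padding (2B)
40..48  z  (8B, 8-aligned)
sizeof = 48, alignof = 8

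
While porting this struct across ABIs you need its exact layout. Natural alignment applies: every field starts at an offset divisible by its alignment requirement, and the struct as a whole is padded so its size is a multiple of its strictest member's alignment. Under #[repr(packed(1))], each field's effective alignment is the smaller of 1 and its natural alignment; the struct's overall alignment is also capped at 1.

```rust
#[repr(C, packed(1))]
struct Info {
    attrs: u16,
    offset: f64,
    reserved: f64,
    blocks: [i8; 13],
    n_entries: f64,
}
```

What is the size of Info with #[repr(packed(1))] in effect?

39

attrs at 0 (size 2, align 1) → ends 2
offset at 2 (size 8, align 1) → ends 10
reserved at 10 (size 8, align 1) → ends 18
blocks at 18 (size 13, align 1) → ends 31
n_entries at 31 (size 8, align 1) → ends 39
total 39 bytes, alignment 1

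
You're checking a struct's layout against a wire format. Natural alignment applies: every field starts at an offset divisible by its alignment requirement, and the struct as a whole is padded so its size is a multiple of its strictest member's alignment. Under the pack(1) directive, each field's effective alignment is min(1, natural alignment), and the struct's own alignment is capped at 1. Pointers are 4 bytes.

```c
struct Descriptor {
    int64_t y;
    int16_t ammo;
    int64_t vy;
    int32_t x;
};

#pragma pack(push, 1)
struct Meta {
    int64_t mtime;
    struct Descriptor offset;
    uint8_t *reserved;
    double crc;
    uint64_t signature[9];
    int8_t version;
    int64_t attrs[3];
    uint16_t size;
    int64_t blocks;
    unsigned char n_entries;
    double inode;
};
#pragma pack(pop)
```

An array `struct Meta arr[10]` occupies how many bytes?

1680

Descriptor: @0: y [8B, align 8] → 8; @8: ammo [2B, align 2] → 10; +6 pad (align 8); @16: vy [8B, align 8] → 24; @24: x [4B, align 4] → 28; +4 tail pad (align 8); size 32, align 8
@0: mtime [8B, align 1] → 8
@8: offset [32B, align 1] → 40
@40: reserved [4B, align 1] → 44
@44: crc [8B, align 1] → 52
@52: signature [72B, align 1] → 124
@124: version [1B, align 1] → 125
@125: attrs [24B, align 1] → 149
@149: size [2B, align 1] → 151
@151: blocks [8B, align 1] → 159
@159: n_entries [1B, align 1] → 160
@160: inode [8B, align 1] → 168
size 168, align 1
array of 10: 10 × 168 = 1680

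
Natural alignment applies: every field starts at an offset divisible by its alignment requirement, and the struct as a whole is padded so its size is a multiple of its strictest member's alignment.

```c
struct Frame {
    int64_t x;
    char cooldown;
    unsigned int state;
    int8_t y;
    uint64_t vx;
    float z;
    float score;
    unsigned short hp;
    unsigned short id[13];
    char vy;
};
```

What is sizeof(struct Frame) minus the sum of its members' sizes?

13

@0: x [8B, align 8] → 8
@8: cooldown [1B, align 1] → 9
+3 pad (align 4)
@12: state [4B, align 4] → 16
@16: y [1B, align 1] → 17
+7 pad (align 8)
@24: vx [8B, align 8] → 32
@32: z [4B, align 4] → 36
@36: score [4B, align 4] → 40
@40: hp [2B, align 2] → 42
@42: id [26B, align 2] → 68
@68: vy [1B, align 1] → 69
+3 tail pad (align 8)
size 72, align 8
data bytes 59, size 72 → padding 13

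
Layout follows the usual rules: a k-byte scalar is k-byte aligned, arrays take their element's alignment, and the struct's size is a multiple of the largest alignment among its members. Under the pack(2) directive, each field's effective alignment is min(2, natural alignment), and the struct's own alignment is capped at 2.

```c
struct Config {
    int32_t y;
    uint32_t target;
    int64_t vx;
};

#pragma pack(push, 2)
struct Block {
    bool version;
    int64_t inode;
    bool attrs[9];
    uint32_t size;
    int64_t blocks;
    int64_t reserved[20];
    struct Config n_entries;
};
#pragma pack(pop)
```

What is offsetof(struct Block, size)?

Config: 0..4  y  (4B, 4-aligned); 4..8  target  (4B, 4-aligned); 8..16  vx  (8B, 8-aligned); sizeof = 16, alignof = 8
0..1  version  (1B, 1-aligned)
1..2  -- padding (1B)
2..10  inode  (8B, 2-aligned)
10..19  attrs  (9B, 1-aligned)
19..20  -- padding (1B)
20..24  size  (4B, 2-aligned)

20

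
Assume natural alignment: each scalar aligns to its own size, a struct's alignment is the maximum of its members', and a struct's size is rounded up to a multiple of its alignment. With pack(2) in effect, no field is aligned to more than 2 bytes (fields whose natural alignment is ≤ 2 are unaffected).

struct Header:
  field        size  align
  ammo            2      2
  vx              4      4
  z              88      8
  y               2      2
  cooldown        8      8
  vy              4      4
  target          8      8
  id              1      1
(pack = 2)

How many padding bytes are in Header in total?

1

0..2  ammo  (2B, 2-aligned)
2..6  vx  (4B, 2-aligned)
6..94  z  (88B, 2-aligned)
94..96  y  (2B, 2-aligned)
96..104  cooldown  (8B, 2-aligned)
104..108  vy  (4B, 2-aligned)
108..116  target  (8B, 2-aligned)
116..117  id  (1B, 1-aligned)
117..118  -- tail padding (1B)
sizeof = 118, alignof = 2
data bytes 117, size 118 → padding 1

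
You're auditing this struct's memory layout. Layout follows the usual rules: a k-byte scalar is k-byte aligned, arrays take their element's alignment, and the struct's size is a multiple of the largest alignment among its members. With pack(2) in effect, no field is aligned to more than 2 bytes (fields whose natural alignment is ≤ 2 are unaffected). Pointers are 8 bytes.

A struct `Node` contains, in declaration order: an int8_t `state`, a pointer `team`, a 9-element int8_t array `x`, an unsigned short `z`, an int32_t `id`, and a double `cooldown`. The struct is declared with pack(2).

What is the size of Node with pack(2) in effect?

state at 0 (size 1, align 1) → ends 1
pad 1 to align 2 for team
team at 2 (size 8, align 2) → ends 10
x at 10 (size 9, align 1) → ends 19
pad 1 to align 2 for z
z at 20 (size 2, align 2) → ends 22
id at 22 (size 4, align 2) → ends 26
cooldown at 26 (size 8, align 2) → ends 34
total 34 bytes, alignment 2

34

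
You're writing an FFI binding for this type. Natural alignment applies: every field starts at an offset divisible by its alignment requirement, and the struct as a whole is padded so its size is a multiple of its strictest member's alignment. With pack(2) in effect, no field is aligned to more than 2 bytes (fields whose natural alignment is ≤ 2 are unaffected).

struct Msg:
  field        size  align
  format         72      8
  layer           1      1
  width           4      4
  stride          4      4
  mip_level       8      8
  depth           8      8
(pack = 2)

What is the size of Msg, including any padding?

98 bytes

format at 0 (size 72, align 2) → ends 72
layer at 72 (size 1, align 1) → ends 73
pad 1 to align 2 for width
width at 74 (size 4, align 2) → ends 78
stride at 78 (size 4, align 2) → ends 82
mip_level at 82 (size 8, align 2) → ends 90
depth at 90 (size 8, align 2) → ends 98
total 98 bytes, alignment 2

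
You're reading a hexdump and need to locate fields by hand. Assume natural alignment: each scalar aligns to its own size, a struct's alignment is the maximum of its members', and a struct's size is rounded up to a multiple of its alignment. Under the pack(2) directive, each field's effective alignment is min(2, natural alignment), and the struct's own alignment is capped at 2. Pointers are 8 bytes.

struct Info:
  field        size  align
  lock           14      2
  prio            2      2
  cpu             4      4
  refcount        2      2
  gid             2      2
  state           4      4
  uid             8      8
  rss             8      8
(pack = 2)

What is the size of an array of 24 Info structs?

0..14  lock  (14B, 2-aligned)
14..16  prio  (2B, 2-aligned)
16..20  cpu  (4B, 2-aligned)
20..22  refcount  (2B, 2-aligned)
22..24  gid  (2B, 2-aligned)
24..28  state  (4B, 2-aligned)
28..36  uid  (8B, 2-aligned)
36..44  rss  (8B, 2-aligned)
sizeof = 44, alignof = 2
array of 24: 24 × 44 = 1056

1056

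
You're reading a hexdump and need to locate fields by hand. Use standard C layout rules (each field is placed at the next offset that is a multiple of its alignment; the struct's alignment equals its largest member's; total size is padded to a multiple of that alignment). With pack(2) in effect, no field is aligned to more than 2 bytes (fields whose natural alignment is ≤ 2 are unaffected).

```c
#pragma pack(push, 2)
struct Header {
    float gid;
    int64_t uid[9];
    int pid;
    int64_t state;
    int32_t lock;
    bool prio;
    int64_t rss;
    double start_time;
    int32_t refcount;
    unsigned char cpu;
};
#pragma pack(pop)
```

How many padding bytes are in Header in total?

0..4  gid  (4B, 2-aligned)
4..76  uid  (72B, 2-aligned)
76..80  pid  (4B, 2-aligned)
80..88  state  (8B, 2-aligned)
88..92  lock  (4B, 2-aligned)
92..93  prio  (1B, 1-aligned)
93..94  -- padding (1B)
94..102  rss  (8B, 2-aligned)
102..110  start_time  (8B, 2-aligned)
110..114  refcount  (4B, 2-aligned)
114..115  cpu  (1B, 1-aligned)
115..116  -- tail padding (1B)
sizeof = 116, alignof = 2
data bytes 114, size 116 → padding 2

2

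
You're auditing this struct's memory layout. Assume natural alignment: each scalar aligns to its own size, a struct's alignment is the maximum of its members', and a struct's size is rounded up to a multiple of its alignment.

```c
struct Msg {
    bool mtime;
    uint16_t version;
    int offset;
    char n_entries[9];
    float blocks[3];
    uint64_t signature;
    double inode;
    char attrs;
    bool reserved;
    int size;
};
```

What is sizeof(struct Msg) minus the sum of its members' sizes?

0..1  mtime  (1B, 1-aligned)
1..2  -- padding (1B)
2..4  version  (2B, 2-aligned)
4..8  offset  (4B, 4-aligned)
8..17  n_entries  (9B, 1-aligned)
17..20  -- padding (3B)
20..32  blocks  (12B, 4-aligned)
32..40  signature  (8B, 8-aligned)
40..48  inode  (8B, 8-aligned)
48..49  attrs  (1B, 1-aligned)
49..50  reserved  (1B, 1-aligned)
50..52  -- padding (2B)
52..56  size  (4B, 4-aligned)
sizeof = 56, alignof = 8
data bytes 50, size 56 → padding 6

6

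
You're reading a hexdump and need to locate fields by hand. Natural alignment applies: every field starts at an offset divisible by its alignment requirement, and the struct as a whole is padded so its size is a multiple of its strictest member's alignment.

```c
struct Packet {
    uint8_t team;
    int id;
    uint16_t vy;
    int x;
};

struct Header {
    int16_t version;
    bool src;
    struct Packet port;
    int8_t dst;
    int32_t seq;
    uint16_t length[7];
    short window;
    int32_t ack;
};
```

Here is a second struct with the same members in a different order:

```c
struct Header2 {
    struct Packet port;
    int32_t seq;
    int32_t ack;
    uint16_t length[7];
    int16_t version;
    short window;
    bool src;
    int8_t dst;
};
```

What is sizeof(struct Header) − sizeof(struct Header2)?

4

Packet: 0..1  team  (1B, 1-aligned); 1..4  -- padding (3B); 4..8  id  (4B, 4-aligned); 8..10  vy  (2B, 2-aligned); 10..12  -- padding (2B); 12..16  x  (4B, 4-aligned); sizeof = 16, alignof = 4
0..2  version  (2B, 2-aligned)
2..3  src  (1B, 1-aligned)
3..4  -- padding (1B)
4..20  port  (16B, 4-aligned)
20..21  dst  (1B, 1-aligned)
21..24  -- padding (3B)
24..28  seq  (4B, 4-aligned)
28..42  length  (14B, 2-aligned)
42..44  window  (2B, 2-aligned)
44..48  ack  (4B, 4-aligned)
sizeof = 48, alignof = 4
— Header2 —
0..16  port  (16B, 4-aligned)
16..20  seq  (4B, 4-aligned)
20..24  ack  (4B, 4-aligned)
24..38  length  (14B, 2-aligned)
38..40  version  (2B, 2-aligned)
40..42  window  (2B, 2-aligned)
42..43  src  (1B, 1-aligned)
43..44  dst  (1B, 1-aligned)
sizeof = 44, alignof = 4
48 − 44 = 4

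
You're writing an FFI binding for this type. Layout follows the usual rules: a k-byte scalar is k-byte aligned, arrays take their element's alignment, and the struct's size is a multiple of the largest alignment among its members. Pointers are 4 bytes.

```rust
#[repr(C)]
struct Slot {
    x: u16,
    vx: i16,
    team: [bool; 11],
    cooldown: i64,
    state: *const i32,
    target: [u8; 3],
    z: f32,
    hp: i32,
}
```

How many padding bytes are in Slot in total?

@0: x [2B, align 2] → 2
@2: vx [2B, align 2] → 4
@4: team [11B, align 1] → 15
+1 pad (align 8)
@16: cooldown [8B, align 8] → 24
@24: state [4B, align 4] → 28
@28: target [3B, align 1] → 31
+1 pad (align 4)
@32: z [4B, align 4] → 36
@36: hp [4B, align 4] → 40
size 40, align 8
data bytes 38, size 40 → padding 2

2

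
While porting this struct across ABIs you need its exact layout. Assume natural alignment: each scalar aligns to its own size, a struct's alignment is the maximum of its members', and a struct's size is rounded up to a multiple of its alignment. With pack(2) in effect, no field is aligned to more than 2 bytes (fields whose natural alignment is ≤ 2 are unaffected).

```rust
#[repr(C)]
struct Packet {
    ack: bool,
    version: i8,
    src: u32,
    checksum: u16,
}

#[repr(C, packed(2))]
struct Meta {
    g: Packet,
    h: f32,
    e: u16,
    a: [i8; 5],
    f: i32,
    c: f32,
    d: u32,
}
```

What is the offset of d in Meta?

32

Packet: 0..1  ack  (1B, 1-aligned); 1..2  version  (1B, 1-aligned); 2..4  -- padding (2B); 4..8  src  (4B, 4-aligned); 8..10  checksum  (2B, 2-aligned); 10..12  -- tail padding (2B); sizeof = 12, alignof = 4
0..12  g  (12B, 2-aligned)
12..16  h  (4B, 2-aligned)
16..18  e  (2B, 2-aligned)
18..23  a  (5B, 1-aligned)
23..24  -- padding (1B)
24..28  f  (4B, 2-aligned)
28..32  c  (4B, 2-aligned)
32..36  d  (4B, 2-aligned)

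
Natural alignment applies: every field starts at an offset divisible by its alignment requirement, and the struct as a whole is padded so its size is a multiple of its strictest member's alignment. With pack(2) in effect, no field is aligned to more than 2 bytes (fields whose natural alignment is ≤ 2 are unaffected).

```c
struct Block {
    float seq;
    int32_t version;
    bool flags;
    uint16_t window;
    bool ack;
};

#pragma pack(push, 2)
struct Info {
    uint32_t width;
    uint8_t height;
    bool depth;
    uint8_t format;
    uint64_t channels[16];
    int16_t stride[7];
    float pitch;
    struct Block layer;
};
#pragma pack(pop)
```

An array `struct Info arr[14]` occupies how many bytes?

2380

Block: seq at 0 (size 4, align 4) → ends 4; version at 4 (size 4, align 4) → ends 8; flags at 8 (size 1, align 1) → ends 9; pad 1 to align 2 for window; window at 10 (size 2, align 2) → ends 12; ack at 12 (size 1, align 1) → ends 13; tail pad 3 to reach multiple of 4; total 16 bytes, alignment 4
width at 0 (size 4, align 2) → ends 4
height at 4 (size 1, align 1) → ends 5
depth at 5 (size 1, align 1) → ends 6
format at 6 (size 1, align 1) → ends 7
pad 1 to align 2 for channels
channels at 8 (size 128, align 2) → ends 136
stride at 136 (size 14, align 2) → ends 150
pitch at 150 (size 4, align 2) → ends 154
layer at 154 (size 16, align 2) → ends 170
total 170 bytes, alignment 2
array of 14: 14 × 170 = 2380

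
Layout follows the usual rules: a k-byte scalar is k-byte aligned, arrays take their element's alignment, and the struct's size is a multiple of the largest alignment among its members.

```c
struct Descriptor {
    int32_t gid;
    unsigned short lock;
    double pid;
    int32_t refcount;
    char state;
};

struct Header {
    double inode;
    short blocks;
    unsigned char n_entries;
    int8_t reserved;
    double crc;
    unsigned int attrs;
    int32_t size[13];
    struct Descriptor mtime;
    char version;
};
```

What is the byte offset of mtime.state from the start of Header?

100

Descriptor: 0..4  gid  (4B, 4-aligned); 4..6  lock  (2B, 2-aligned); 6..8  -- padding (2B); 8..16  pid  (8B, 8-aligned); 16..20  refcount  (4B, 4-aligned); 20..21  state  (1B, 1-aligned); 21..24  -- tail padding (3B); sizeof = 24, alignof = 8
0..8  inode  (8B, 8-aligned)
8..10  blocks  (2B, 2-aligned)
10..11  n_entries  (1B, 1-aligned)
11..12  reserved  (1B, 1-aligned)
12..16  -- padding (4B)
16..24  crc  (8B, 8-aligned)
24..28  attrs  (4B, 4-aligned)
28..80  size  (52B, 4-aligned)
80..104  mtime  (24B, 8-aligned)
within Descriptor: state at 20
80 + 20 = 100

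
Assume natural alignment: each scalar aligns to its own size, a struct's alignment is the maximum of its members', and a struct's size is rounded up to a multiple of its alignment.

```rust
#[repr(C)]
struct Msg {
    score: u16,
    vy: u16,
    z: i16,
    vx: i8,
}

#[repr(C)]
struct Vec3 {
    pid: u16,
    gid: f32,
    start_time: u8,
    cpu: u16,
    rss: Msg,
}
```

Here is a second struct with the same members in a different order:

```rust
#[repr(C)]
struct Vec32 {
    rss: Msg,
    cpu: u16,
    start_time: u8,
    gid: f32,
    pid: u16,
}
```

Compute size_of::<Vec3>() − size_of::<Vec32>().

Msg: score at 0 (size 2, align 2) → ends 2; vy at 2 (size 2, align 2) → ends 4; z at 4 (size 2, align 2) → ends 6; vx at 6 (size 1, align 1) → ends 7; tail pad 1 to reach multiple of 2; total 8 bytes, alignment 2
pid at 0 (size 2, align 2) → ends 2
pad 2 to align 4 for gid
gid at 4 (size 4, align 4) → ends 8
start_time at 8 (size 1, align 1) → ends 9
pad 1 to align 2 for cpu
cpu at 10 (size 2, align 2) → ends 12
rss at 12 (size 8, align 2) → ends 20
total 20 bytes, alignment 4
— Vec32 —
rss at 0 (size 8, align 2) → ends 8
cpu at 8 (size 2, align 2) → ends 10
start_time at 10 (size 1, align 1) → ends 11
pad 1 to align 4 for gid
gid at 12 (size 4, align 4) → ends 16
pid at 16 (size 2, align 2) → ends 18
tail pad 2 to reach multiple of 4
total 20 bytes, alignment 4
20 − 20 = 0

0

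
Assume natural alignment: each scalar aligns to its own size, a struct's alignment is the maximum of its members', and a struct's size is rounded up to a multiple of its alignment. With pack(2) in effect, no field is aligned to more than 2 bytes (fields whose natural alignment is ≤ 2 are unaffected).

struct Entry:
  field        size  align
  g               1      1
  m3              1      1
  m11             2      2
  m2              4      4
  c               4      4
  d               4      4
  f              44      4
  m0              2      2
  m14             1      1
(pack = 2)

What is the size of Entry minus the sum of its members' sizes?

g at 0 (size 1, align 1) → ends 1
m3 at 1 (size 1, align 1) → ends 2
m11 at 2 (size 2, align 2) → ends 4
m2 at 4 (size 4, align 2) → ends 8
c at 8 (size 4, align 2) → ends 12
d at 12 (size 4, align 2) → ends 16
f at 16 (size 44, align 2) → ends 60
m0 at 60 (size 2, align 2) → ends 62
m14 at 62 (size 1, align 1) → ends 63
tail pad 1 to reach multiple of 2
total 64 bytes, alignment 2
data bytes 63, size 64 → padding 1

1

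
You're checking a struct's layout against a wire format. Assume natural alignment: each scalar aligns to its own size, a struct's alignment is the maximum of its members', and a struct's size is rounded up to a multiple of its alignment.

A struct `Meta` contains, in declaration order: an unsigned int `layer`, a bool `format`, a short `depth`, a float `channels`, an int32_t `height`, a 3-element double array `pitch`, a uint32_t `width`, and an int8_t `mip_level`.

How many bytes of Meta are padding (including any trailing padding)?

layer at 0 (size 4, align 4) → ends 4
format at 4 (size 1, align 1) → ends 5
pad 1 to align 2 for depth
depth at 6 (size 2, align 2) → ends 8
channels at 8 (size 4, align 4) → ends 12
height at 12 (size 4, align 4) → ends 16
pitch at 16 (size 24, align 8) → ends 40
width at 40 (size 4, align 4) → ends 44
mip_level at 44 (size 1, align 1) → ends 45
tail pad 3 to reach multiple of 8
total 48 bytes, alignment 8
data bytes 44, size 48 → padding 4

4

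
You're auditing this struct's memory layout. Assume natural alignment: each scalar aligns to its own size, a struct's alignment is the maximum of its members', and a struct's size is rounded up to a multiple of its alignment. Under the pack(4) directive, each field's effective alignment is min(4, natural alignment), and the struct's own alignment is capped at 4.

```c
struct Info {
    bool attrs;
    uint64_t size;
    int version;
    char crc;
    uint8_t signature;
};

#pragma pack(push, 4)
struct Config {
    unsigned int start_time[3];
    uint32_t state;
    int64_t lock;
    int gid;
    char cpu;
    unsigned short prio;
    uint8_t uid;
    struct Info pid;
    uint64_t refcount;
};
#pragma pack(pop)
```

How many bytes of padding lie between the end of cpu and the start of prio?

Info: 0..1  attrs  (1B, 1-aligned); 1..8  -- padding (7B); 8..16  size  (8B, 8-aligned); 16..20  version  (4B, 4-aligned); 20..21  crc  (1B, 1-aligned); 21..22  signature  (1B, 1-aligned); 22..24  -- tail padding (2B); sizeof = 24, alignof = 8
0..12  start_time  (12B, 4-aligned)
12..16  state  (4B, 4-aligned)
16..24  lock  (8B, 4-aligned)
24..28  gid  (4B, 4-aligned)
28..29  cpu  (1B, 1-aligned)
29..30  -- padding (1B)
30..32  prio  (2B, 2-aligned)

1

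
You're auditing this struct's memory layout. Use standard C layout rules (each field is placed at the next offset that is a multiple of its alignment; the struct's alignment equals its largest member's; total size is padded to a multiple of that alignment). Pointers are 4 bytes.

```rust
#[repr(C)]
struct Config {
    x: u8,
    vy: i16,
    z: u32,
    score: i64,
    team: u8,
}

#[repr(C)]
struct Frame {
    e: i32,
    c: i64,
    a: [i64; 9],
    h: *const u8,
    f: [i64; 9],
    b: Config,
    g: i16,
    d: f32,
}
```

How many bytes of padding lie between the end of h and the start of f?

Config: 0..1  x  (1B, 1-aligned); 1..2  -- padding (1B); 2..4  vy  (2B, 2-aligned); 4..8  z  (4B, 4-aligned); 8..16  score  (8B, 8-aligned); 16..17  team  (1B, 1-aligned); 17..24  -- tail padding (7B); sizeof = 24, alignof = 8
0..4  e  (4B, 4-aligned)
4..8  -- padding (4B)
8..16  c  (8B, 8-aligned)
16..88  a  (72B, 8-aligned)
88..92  h  (4B, 4-aligned)
92..96  -- padding (4B)
96..168  f  (72B, 8-aligned)

4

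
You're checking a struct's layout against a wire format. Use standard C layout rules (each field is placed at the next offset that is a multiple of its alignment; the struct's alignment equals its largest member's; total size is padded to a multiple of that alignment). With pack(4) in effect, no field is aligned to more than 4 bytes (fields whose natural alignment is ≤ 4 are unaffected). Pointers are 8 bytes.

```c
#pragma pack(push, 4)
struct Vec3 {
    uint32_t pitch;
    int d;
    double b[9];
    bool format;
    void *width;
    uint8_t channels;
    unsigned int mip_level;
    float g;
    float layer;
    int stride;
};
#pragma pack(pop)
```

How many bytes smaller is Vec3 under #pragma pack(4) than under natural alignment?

8

natural layout:
  pitch at 0 (size 4, align 4) → ends 4
  d at 4 (size 4, align 4) → ends 8
  b at 8 (size 72, align 8) → ends 80
  format at 80 (size 1, align 1) → ends 81
  pad 7 to align 8 for width
  width at 88 (size 8, align 8) → ends 96
  channels at 96 (size 1, align 1) → ends 97
  pad 3 to align 4 for mip_level
  mip_level at 100 (size 4, align 4) → ends 104
  g at 104 (size 4, align 4) → ends 108
  layer at 108 (size 4, align 4) → ends 112
  stride at 112 (size 4, align 4) → ends 116
  tail pad 4 to reach multiple of 8
  total 120 bytes, alignment 8
packed(4) layout:
  pitch at 0 (size 4, align 4) → ends 4
  d at 4 (size 4, align 4) → ends 8
  b at 8 (size 72, align 4) → ends 80
  format at 80 (size 1, align 1) → ends 81
  pad 3 to align 4 for width
  width at 84 (size 8, align 4) → ends 92
  channels at 92 (size 1, align 1) → ends 93
  pad 3 to align 4 for mip_level
  mip_level at 96 (size 4, align 4) → ends 100
  g at 100 (size 4, align 4) → ends 104
  layer at 104 (size 4, align 4) → ends 108
  stride at 108 (size 4, align 4) → ends 112
  total 112 bytes, alignment 4
120 − 112 = 8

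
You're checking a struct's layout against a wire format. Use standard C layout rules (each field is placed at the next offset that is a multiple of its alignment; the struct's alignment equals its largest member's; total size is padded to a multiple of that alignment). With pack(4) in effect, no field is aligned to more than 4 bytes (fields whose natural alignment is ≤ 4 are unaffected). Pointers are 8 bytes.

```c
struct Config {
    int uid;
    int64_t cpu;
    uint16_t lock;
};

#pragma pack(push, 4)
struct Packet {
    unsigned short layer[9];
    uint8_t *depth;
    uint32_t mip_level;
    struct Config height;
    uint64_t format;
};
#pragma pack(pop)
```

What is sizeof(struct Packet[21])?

Config: @0: uid [4B, align 4] → 4; +4 pad (align 8); @8: cpu [8B, align 8] → 16; @16: lock [2B, align 2] → 18; +6 tail pad (align 8); size 24, align 8
@0: layer [18B, align 2] → 18
+2 pad (align 4)
@20: depth [8B, align 4] → 28
@28: mip_level [4B, align 4] → 32
@32: height [24B, align 4] → 56
@56: format [8B, align 4] → 64
size 64, align 4
array of 21: 21 × 64 = 1344

1344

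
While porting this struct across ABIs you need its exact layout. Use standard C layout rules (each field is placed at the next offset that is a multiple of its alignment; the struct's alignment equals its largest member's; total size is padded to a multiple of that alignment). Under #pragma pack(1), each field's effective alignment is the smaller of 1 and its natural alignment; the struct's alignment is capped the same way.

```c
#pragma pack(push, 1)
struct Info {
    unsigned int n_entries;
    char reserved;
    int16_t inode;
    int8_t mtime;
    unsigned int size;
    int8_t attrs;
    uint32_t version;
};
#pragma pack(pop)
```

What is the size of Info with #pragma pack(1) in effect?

n_entries at 0 (size 4, align 1) → ends 4
reserved at 4 (size 1, align 1) → ends 5
inode at 5 (size 2, align 1) → ends 7
mtime at 7 (size 1, align 1) → ends 8
size at 8 (size 4, align 1) → ends 12
attrs at 12 (size 1, align 1) → ends 13
version at 13 (size 4, align 1) → ends 17
total 17 bytes, alignment 1

17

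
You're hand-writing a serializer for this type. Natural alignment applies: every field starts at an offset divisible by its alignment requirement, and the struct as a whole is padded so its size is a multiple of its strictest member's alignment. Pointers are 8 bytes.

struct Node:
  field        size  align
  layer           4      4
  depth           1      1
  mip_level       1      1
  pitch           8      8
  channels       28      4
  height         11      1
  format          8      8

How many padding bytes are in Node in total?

layer at 0 (size 4, align 4) → ends 4
depth at 4 (size 1, align 1) → ends 5
mip_level at 5 (size 1, align 1) → ends 6
pad 2 to align 8 for pitch
pitch at 8 (size 8, align 8) → ends 16
channels at 16 (size 28, align 4) → ends 44
height at 44 (size 11, align 1) → ends 55
pad 1 to align 8 for format
format at 56 (size 8, align 8) → ends 64
total 64 bytes, alignment 8
data bytes 61, size 64 → padding 3

3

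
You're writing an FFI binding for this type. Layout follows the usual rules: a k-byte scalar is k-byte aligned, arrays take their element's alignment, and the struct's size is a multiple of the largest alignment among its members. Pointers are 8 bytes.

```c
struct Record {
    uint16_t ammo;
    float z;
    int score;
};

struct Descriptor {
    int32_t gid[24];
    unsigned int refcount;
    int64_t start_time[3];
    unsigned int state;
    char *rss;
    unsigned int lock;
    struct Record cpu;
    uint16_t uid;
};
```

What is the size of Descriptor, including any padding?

Record: ammo at 0 (size 2, align 2) → ends 2; pad 2 to align 4 for z; z at 4 (size 4, align 4) → ends 8; score at 8 (size 4, align 4) → ends 12; total 12 bytes, alignment 4
gid at 0 (size 96, align 4) → ends 96
refcount at 96 (size 4, align 4) → ends 100
pad 4 to align 8 for start_time
start_time at 104 (size 24, align 8) → ends 128
state at 128 (size 4, align 4) → ends 132
pad 4 to align 8 for rss
rss at 136 (size 8, align 8) → ends 144
lock at 144 (size 4, align 4) → ends 148
cpu at 148 (size 12, align 4) → ends 160
uid at 160 (size 2, align 2) → ends 162
tail pad 6 to reach multiple of 8
total 168 bytes, alignment 8

168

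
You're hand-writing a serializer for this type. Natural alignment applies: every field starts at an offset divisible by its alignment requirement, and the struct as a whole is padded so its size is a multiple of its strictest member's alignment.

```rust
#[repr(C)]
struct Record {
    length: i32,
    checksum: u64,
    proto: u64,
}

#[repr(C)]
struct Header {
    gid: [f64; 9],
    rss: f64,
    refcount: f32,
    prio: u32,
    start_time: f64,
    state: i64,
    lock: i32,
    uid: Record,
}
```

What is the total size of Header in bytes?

Record: @0: length [4B, align 4] → 4; +4 pad (align 8); @8: checksum [8B, align 8] → 16; @16: proto [8B, align 8] → 24; size 24, align 8
@0: gid [72B, align 8] → 72
@72: rss [8B, align 8] → 80
@80: refcount [4B, align 4] → 84
@84: prio [4B, align 4] → 88
@88: start_time [8B, align 8] → 96
@96: state [8B, align 8] → 104
@104: lock [4B, align 4] → 108
+4 pad (align 8)
@112: uid [24B, align 8] → 136
size 136, align 8

136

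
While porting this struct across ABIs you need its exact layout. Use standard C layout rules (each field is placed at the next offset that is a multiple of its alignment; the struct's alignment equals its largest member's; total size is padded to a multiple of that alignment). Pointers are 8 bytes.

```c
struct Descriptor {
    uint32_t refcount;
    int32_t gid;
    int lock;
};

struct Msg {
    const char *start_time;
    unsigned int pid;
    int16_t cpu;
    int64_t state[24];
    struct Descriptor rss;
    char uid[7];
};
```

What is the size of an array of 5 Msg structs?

1160

Descriptor: @0: refcount [4B, align 4] → 4; @4: gid [4B, align 4] → 8; @8: lock [4B, align 4] → 12; size 12, align 4
@0: start_time [8B, align 8] → 8
@8: pid [4B, align 4] → 12
@12: cpu [2B, align 2] → 14
+2 pad (align 8)
@16: state [192B, align 8] → 208
@208: rss [12B, align 4] → 220
@220: uid [7B, align 1] → 227
+5 tail pad (align 8)
size 232, align 8
array of 5: 5 × 232 = 1160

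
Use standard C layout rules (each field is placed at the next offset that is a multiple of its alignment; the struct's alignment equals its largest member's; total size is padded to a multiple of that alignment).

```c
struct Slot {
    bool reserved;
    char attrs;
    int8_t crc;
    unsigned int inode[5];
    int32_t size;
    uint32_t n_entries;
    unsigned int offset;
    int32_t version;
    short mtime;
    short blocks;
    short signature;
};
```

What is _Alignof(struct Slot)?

member alignments: reserved=1, attrs=1, crc=1, inode=4, size=4, n_entries=4, offset=4, version=4, mtime=2, blocks=2, signature=2
max = 4

4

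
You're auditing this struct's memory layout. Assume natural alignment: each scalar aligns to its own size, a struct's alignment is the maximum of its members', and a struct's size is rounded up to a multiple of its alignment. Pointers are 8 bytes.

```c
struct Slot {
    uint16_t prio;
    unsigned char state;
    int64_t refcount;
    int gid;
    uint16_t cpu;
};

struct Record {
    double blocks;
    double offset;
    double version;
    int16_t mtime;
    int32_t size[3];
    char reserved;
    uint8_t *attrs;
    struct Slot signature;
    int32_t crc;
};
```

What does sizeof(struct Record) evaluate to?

88

Slot: @0: prio [2B, align 2] → 2; @2: state [1B, align 1] → 3; +5 pad (align 8); @8: refcount [8B, align 8] → 16; @16: gid [4B, align 4] → 20; @20: cpu [2B, align 2] → 22; +2 tail pad (align 8); size 24, align 8
@0: blocks [8B, align 8] → 8
@8: offset [8B, align 8] → 16
@16: version [8B, align 8] → 24
@24: mtime [2B, align 2] → 26
+2 pad (align 4)
@28: size [12B, align 4] → 40
@40: reserved [1B, align 1] → 41
+7 pad (align 8)
@48: attrs [8B, align 8] → 56
@56: signature [24B, align 8] → 80
@80: crc [4B, align 4] → 84
+4 tail pad (align 8)
size 88, align 8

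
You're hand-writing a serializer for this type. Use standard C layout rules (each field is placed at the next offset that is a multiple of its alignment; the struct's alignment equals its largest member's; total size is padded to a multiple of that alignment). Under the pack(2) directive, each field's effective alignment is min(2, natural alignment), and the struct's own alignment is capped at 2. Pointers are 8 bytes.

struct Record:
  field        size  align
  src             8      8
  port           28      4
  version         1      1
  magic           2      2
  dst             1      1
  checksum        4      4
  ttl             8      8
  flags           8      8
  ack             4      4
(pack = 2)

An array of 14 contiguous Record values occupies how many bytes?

0..8  src  (8B, 2-aligned)
8..36  port  (28B, 2-aligned)
36..37  version  (1B, 1-aligned)
37..38  -- padding (1B)
38..40  magic  (2B, 2-aligned)
40..41  dst  (1B, 1-aligned)
41..42  -- padding (1B)
42..46  checksum  (4B, 2-aligned)
46..54  ttl  (8B, 2-aligned)
54..62  flags  (8B, 2-aligned)
62..66  ack  (4B, 2-aligned)
sizeof = 66, alignof = 2
array of 14: 14 × 66 = 924

924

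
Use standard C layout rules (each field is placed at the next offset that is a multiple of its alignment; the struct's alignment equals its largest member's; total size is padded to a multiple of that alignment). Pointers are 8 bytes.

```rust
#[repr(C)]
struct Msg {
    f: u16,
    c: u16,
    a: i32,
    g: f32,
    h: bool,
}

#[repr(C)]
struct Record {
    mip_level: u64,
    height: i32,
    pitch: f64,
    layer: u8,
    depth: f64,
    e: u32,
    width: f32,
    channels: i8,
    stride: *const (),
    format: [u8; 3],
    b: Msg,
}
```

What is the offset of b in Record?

Msg: 0..2  f  (2B, 2-aligned); 2..4  c  (2B, 2-aligned); 4..8  a  (4B, 4-aligned); 8..12  g  (4B, 4-aligned); 12..13  h  (1B, 1-aligned); 13..16  -- tail padding (3B); sizeof = 16, alignof = 4
0..8  mip_level  (8B, 8-aligned)
8..12  height  (4B, 4-aligned)
12..16  -- padding (4B)
16..24  pitch  (8B, 8-aligned)
24..25  layer  (1B, 1-aligned)
25..32  -- padding (7B)
32..40  depth  (8B, 8-aligned)
40..44  e  (4B, 4-aligned)
44..48  width  (4B, 4-aligned)
48..49  channels  (1B, 1-aligned)
49..56  -- padding (7B)
56..64  stride  (8B, 8-aligned)
64..67  format  (3B, 1-aligned)
67..68  -- padding (1B)
68..84  b  (16B, 4-aligned)

68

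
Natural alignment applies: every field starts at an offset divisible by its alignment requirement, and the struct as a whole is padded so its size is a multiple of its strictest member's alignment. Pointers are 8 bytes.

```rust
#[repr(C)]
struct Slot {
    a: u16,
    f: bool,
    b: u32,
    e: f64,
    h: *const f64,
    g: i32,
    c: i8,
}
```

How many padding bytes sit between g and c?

0

0..2  a  (2B, 2-aligned)
2..3  f  (1B, 1-aligned)
3..4  -- padding (1B)
4..8  b  (4B, 4-aligned)
8..16  e  (8B, 8-aligned)
16..24  h  (8B, 8-aligned)
24..28  g  (4B, 4-aligned)
28..29  c  (1B, 1-aligned)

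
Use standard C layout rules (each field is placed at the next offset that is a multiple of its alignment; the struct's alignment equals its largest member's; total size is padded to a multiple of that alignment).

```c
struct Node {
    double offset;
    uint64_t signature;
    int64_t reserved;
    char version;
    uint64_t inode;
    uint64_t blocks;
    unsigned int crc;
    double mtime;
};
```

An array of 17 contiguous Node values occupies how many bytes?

1088

offset at 0 (size 8, align 8) → ends 8
signature at 8 (size 8, align 8) → ends 16
reserved at 16 (size 8, align 8) → ends 24
version at 24 (size 1, align 1) → ends 25
pad 7 to align 8 for inode
inode at 32 (size 8, align 8) → ends 40
blocks at 40 (size 8, align 8) → ends 48
crc at 48 (size 4, align 4) → ends 52
pad 4 to align 8 for mtime
mtime at 56 (size 8, align 8) → ends 64
total 64 bytes, alignment 8
array of 17: 17 × 64 = 1088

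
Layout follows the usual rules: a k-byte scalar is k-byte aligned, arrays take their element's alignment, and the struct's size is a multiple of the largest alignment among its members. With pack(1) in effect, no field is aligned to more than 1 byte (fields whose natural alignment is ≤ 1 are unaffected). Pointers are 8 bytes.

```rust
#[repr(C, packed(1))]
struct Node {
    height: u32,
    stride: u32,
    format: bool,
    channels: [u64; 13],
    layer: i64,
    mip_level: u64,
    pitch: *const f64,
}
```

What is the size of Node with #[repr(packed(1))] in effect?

height at 0 (size 4, align 1) → ends 4
stride at 4 (size 4, align 1) → ends 8
format at 8 (size 1, align 1) → ends 9
channels at 9 (size 104, align 1) → ends 113
layer at 113 (size 8, align 1) → ends 121
mip_level at 121 (size 8, align 1) → ends 129
pitch at 129 (size 8, align 1) → ends 137
total 137 bytes, alignment 1

137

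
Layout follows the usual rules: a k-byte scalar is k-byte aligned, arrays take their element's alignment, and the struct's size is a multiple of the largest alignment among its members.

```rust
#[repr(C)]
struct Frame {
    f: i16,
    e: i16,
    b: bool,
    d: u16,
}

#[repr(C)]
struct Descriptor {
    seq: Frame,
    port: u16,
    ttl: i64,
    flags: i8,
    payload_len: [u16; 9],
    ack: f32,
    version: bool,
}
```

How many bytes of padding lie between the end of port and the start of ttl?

6

Frame: 0..2  f  (2B, 2-aligned); 2..4  e  (2B, 2-aligned); 4..5  b  (1B, 1-aligned); 5..6  -- padding (1B); 6..8  d  (2B, 2-aligned); sizeof = 8, alignof = 2
0..8  seq  (8B, 2-aligned)
8..10  port  (2B, 2-aligned)
10..16  -- padding (6B)
16..24  ttl  (8B, 8-aligned)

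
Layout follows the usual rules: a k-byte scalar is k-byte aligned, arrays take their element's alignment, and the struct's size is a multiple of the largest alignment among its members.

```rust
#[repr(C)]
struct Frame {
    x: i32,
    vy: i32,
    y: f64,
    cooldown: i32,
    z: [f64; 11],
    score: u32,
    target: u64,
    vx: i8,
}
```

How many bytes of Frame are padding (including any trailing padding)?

x at 0 (size 4, align 4) → ends 4
vy at 4 (size 4, align 4) → ends 8
y at 8 (size 8, align 8) → ends 16
cooldown at 16 (size 4, align 4) → ends 20
pad 4 to align 8 for z
z at 24 (size 88, align 8) → ends 112
score at 112 (size 4, align 4) → ends 116
pad 4 to align 8 for target
target at 120 (size 8, align 8) → ends 128
vx at 128 (size 1, align 1) → ends 129
tail pad 7 to reach multiple of 8
total 136 bytes, alignment 8
data bytes 121, size 136 → padding 15

15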